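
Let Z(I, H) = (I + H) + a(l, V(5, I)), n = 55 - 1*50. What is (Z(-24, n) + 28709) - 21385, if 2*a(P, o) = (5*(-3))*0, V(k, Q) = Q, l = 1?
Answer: 7305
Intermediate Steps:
n = 5 (n = 55 - 50 = 5)
a(P, o) = 0 (a(P, o) = ((5*(-3))*0)/2 = (-15*0)/2 = (1/2)*0 = 0)
Z(I, H) = H + I (Z(I, H) = (I + H) + 0 = (H + I) + 0 = H + I)
(Z(-24, n) + 28709) - 21385 = ((5 - 24) + 28709) - 21385 = (-19 + 28709) - 21385 = 28690 - 21385 = 7305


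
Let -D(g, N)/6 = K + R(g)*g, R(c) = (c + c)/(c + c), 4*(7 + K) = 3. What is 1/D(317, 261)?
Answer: -2/3729 ≈ -0.00053634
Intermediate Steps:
K = -25/4 (K = -7 + (¼)*3 = -7 + ¾ = -25/4 ≈ -6.2500)
R(c) = 1 (R(c) = (2*c)/((2*c)) = (2*c)*(1/(2*c)) = 1)
D(g, N) = 75/2 - 6*g (D(g, N) = -6*(-25/4 + 1*g) = -6*(-25/4 + g) = 75/2 - 6*g)
1/D(317, 261) = 1/(75/2 - 6*317) = 1/(75/2 - 1902) = 1/(-3729/2) = -2/3729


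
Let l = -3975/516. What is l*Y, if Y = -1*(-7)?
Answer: -9275/172 ≈ -53.924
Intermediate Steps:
Y = 7
l = -1325/172 (l = -3975*1/516 = -1325/172 ≈ -7.7035)
l*Y = -1325/172*7 = -9275/172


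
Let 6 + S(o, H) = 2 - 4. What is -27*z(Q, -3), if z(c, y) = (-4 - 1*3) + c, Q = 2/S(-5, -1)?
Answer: 783/4 ≈ 195.75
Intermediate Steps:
S(o, H) = -8 (S(o, H) = -6 + (2 - 4) = -6 - 2 = -8)
Q = -1/4 (Q = 2/(-8) = 2*(-1/8) = -1/4 ≈ -0.25000)
z(c, y) = -7 + c (z(c, y) = (-4 - 3) + c = -7 + c)
-27*z(Q, -3) = -27*(-7 - 1/4) = -27*(-29/4) = 783/4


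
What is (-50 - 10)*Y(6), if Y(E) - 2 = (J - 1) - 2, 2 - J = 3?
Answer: 120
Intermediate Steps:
J = -1 (J = 2 - 1*3 = 2 - 3 = -1)
Y(E) = -2 (Y(E) = 2 + ((-1 - 1) - 2) = 2 + (-2 - 2) = 2 - 4 = -2)
(-50 - 10)*Y(6) = (-50 - 10)*(-2) = -60*(-2) = 120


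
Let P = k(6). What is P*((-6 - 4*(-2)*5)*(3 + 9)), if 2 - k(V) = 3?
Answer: -408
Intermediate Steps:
k(V) = -1 (k(V) = 2 - 1*3 = 2 - 3 = -1)
P = -1
P*((-6 - 4*(-2)*5)*(3 + 9)) = -(-6 - 4*(-2)*5)*(3 + 9) = -(-6 + 8*5)*12 = -(-6 + 40)*12 = -34*12 = -1*408 = -408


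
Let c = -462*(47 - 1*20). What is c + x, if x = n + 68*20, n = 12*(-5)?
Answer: -11174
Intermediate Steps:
n = -60
c = -12474 (c = -462*(47 - 20) = -462*27 = -12474)
x = 1300 (x = -60 + 68*20 = -60 + 1360 = 1300)
c + x = -12474 + 1300 = -11174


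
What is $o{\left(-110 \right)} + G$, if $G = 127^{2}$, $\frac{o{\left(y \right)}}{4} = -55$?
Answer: $15909$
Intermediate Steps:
$o{\left(y \right)} = -220$ ($o{\left(y \right)} = 4 \left(-55\right) = -220$)
$G = 16129$
$o{\left(-110 \right)} + G = -220 + 16129 = 15909$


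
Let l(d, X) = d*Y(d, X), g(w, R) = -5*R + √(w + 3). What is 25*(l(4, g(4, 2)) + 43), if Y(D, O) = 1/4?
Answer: 1100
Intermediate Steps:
Y(D, O) = ¼
g(w, R) = √(3 + w) - 5*R (g(w, R) = -5*R + √(3 + w) = √(3 + w) - 5*R)
l(d, X) = d/4 (l(d, X) = d*(¼) = d/4)
25*(l(4, g(4, 2)) + 43) = 25*((¼)*4 + 43) = 25*(1 + 43) = 25*44 = 1100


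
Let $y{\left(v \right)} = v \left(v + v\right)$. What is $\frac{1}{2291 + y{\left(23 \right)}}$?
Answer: $\frac{1}{3349} \approx 0.0002986$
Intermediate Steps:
$y{\left(v \right)} = 2 v^{2}$ ($y{\left(v \right)} = v 2 v = 2 v^{2}$)
$\frac{1}{2291 + y{\left(23 \right)}} = \frac{1}{2291 + 2 \cdot 23^{2}} = \frac{1}{2291 + 2 \cdot 529} = \frac{1}{2291 + 1058} = \frac{1}{3349}$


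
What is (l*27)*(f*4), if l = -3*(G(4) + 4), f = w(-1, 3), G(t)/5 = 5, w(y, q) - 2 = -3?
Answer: 9396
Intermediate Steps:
w(y, q) = -1 (w(y, q) = 2 - 3 = -1)
G(t) = 25 (G(t) = 5*5 = 25)
f = -1
l = -87 (l = -3*(25 + 4) = -3*29 = -87)
(l*27)*(f*4) = (-87*27)*(-1*4) = -2349*(-4) = 9396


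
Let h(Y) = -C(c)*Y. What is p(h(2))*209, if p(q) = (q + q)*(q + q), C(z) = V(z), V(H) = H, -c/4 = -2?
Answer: 214016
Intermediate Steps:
c = 8 (c = -4*(-2) = 8)
C(z) = z
h(Y) = -8*Y
p(q) = 4*q**2 (p(q) = (2*q)*(2*q) = 4*q**2)
p(h(2))*209 = (4*(-8*2)**2)*209 = (4*(-16)**2)*209 = (4*256)*209 = 1024*209 = 214016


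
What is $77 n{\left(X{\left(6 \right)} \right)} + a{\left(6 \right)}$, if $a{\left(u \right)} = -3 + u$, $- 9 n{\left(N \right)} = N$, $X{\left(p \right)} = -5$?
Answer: $\frac{412}{9} \approx 45.778$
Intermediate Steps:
$n{\left(N \right)} = - \frac{N}{9}$
$77 n{\left(X{\left(6 \right)} \right)} + a{\left(6 \right)} = 77 \left(\left(- \frac{1}{9}\right) \left(-5\right)\right) + \left(-3 + 6\right) = 77 \cdot \frac{5}{9} + 3 = \frac{385}{9} + 3 = \frac{412}{9}$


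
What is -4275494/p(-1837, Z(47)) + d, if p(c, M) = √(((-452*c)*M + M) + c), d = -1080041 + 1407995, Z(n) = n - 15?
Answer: 327954 - 4275494*√26568563/26568563 ≈ 3.2712e+5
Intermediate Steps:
Z(n) = -15 + n
d = 327954
p(c, M) = √(M + c - 452*M*c) (p(c, M) = √((-452*M*c + M) + c) = √((M - 452*M*c) + c) = √(M + c - 452*M*c))
-4275494/p(-1837, Z(47)) + d = -4275494/√((-15 + 47) - 1837 - 452*(-15 + 47)*(-1837)) + 327954 = -4275494/√(32 - 1837 - 452*32*(-1837)) + 327954 = -4275494/√(32 - 1837 + 26570368) + 327954 = -4275494*√26568563/26568563 + 327954 = 327954 - 4275494*√26568563/26568563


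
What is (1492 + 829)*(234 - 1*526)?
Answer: -677732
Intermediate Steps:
(1492 + 829)*(234 - 1*526) = 2321*(234 - 526) = 2321*(-292) = -677732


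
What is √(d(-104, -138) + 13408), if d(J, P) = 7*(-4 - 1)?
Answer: √13373 ≈ 115.64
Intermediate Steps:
d(J, P) = -35 (d(J, P) = 7*(-5) = -35)
√(d(-104, -138) + 13408) = √(-35 + 13408) = √13373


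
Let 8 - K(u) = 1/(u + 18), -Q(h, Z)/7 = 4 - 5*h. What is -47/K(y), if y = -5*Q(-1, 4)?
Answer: -15651/2663 ≈ -5.8772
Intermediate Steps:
Q(h, Z) = -28 + 35*h (Q(h, Z) = -7*(4 - 5*h) = -28 + 35*h)
y = 315 (y = -5*(-28 + 35*(-1)) = -5*(-28 - 35) = -5*(-63) = 315)
K(u) = 8 - 1/(18 + u) (K(u) = 8 - 1/(u + 18) = 8 - 1/(18 + u))
-47/K(y) = -47*(18 + 315)/(143 + 8*315) = -47*333/(143 + 2520) = -47/((1/333)*2663) = -47/2663/333 = -47*333/2663 = -15651/2663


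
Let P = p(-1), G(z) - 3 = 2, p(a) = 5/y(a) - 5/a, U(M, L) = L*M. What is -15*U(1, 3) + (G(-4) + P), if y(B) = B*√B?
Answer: -35 + 5*I ≈ -35.0 + 5.0*I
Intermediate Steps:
y(B) = B^(3/2)
p(a) = -5/a + 5/a^(3/2) (p(a) = 5/(a^(3/2)) - 5/a = 5/a^(3/2) - 5/a = -5/a + 5/a^(3/2))
G(z) = 5 (G(z) = 3 + 2 = 5)
P = 5 + 5*I (P = -5/(-1) + 5/(-1)^(3/2) = -5*(-1) + 5*I = 5 + 5*I ≈ 5.0 + 5.0*I)
-15*U(1, 3) + (G(-4) + P) = -45 + (5 + (5 + 5*I)) = -15*3 + (10 + 5*I) = -45 + (10 + 5*I) = -35 + 5*I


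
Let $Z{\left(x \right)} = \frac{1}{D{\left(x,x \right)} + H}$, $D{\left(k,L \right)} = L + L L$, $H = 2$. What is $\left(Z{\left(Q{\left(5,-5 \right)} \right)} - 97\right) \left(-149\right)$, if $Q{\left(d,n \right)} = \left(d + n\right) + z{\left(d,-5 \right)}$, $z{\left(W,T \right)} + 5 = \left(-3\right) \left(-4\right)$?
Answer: $\frac{838125}{58} \approx 14450.0$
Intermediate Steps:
$z{\left(W,T \right)} = 7$ ($z{\left(W,T \right)} = -5 - -12 = -5 + 12 = 7$)
$D{\left(k,L \right)} = L + L^{2}$
$Q{\left(d,n \right)} = 7 + d + n$ ($Q{\left(d,n \right)} = \left(d + n\right) + 7 = 7 + d + n$)
$Z{\left(x \right)} = \frac{1}{2 + x \left(1 + x\right)}$ ($Z{\left(x \right)} = \frac{1}{x \left(1 + x\right) + 2} = \frac{1}{2 + x \left(1 + x\right)}$)
$\left(Z{\left(Q{\left(5,-5 \right)} \right)} - 97\right) \left(-149\right) = \left(\frac{1}{2 + \left(7 + 5 - 5\right) \left(1 + \left(7 + 5 - 5\right)\right)} - 97\right) \left(-149\right) = \left(\frac{1}{2 + 7 \left(1 + 7\right)} - 97\right) \left(-149\right) = \left(\frac{1}{2 + 7 \cdot 8} - 97\right) \left(-149\right) = \left(\frac{1}{2 + 56} - 97\right) \left(-149\right) = \left(\frac{1}{58} - 97\right) \left(-149\right) = \left(- \frac{5625}{58}\right) \left(-149\right) = \frac{838125}{58}$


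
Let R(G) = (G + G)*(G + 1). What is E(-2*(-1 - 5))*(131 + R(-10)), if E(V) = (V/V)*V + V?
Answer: 7464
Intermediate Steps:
R(G) = 2*G*(1 + G) (R(G) = (2*G)*(1 + G) = 2*G*(1 + G))
E(V) = 2*V (E(V) = 1*V + V = V + V = 2*V)
E(-2*(-1 - 5))*(131 + R(-10)) = (2*(-2*(-1 - 5)))*(131 + 2*(-10)*(1 - 10)) = (2*(-2*(-6)))*(131 + 2*(-10)*(-9)) = (2*12)*(131 + 180) = 24*311 = 7464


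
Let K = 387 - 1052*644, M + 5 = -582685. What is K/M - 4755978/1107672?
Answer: -168437916829/53785783140 ≈ -3.1316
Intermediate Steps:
M = -582690 (M = -5 - 582685 = -582690)
K = -677101 (K = 387 - 677488 = -677101)
K/M - 4755978/1107672 = -677101/(-582690) - 4755978/1107672 = -677101*(-1/582690) - 4755978*1/1107672 = 677101/582690 - 792663/184612 = -168437916829/53785783140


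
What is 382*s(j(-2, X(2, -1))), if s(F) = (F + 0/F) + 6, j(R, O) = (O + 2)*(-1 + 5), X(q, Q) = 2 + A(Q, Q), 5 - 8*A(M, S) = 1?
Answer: 9168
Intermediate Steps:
A(M, S) = ½ (A(M, S) = 5/8 - ⅛*1 = 5/8 - ⅛ = ½)
X(q, Q) = 5/2 (X(q, Q) = 2 + ½ = 5/2)
j(R, O) = 8 + 4*O (j(R, O) = (2 + O)*4 = 8 + 4*O)
s(F) = 6 + F (s(F) = (F + 0) + 6 = F + 6 = 6 + F)
382*s(j(-2, X(2, -1))) = 382*(6 + (8 + 4*(5/2))) = 382*(6 + (8 + 10)) = 382*(6 + 18) = 382*24 = 9168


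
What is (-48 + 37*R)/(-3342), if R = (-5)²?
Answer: -877/3342 ≈ -0.26242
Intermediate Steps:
R = 25
(-48 + 37*R)/(-3342) = (-48 + 37*25)/(-3342) = (-48 + 925)*(-1/3342) = 877*(-1/3342) = -877/3342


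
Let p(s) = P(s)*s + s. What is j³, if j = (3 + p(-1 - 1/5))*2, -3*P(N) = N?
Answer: 287496/15625 ≈ 18.400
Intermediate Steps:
P(N) = -N/3
p(s) = s - s²/3 (p(s) = (-s/3)*s + s = -s²/3 + s = s - s²/3)
j = 66/25 (j = (3 + (-1 - 1/5)*(3 - (-1 - 1/5))/3)*2 = (3 + (-1 - 1*⅕)*(3 - (-1 - 1*⅕))/3)*2 = (3 + (-1 - ⅕)*(3 - (-1 - ⅕))/3)*2 = (3 + (⅓)*(-6/5)*(3 - 1*(-6/5)))*2 = (3 + (⅓)*(-6/5)*(3 + 6/5))*2 = (3 + (⅓)*(-6/5)*(21/5))*2 = (3 - 42/25)*2 = (33/25)*2 = 66/25 ≈ 2.6400)
j³ = (66/25)³ = 287496/15625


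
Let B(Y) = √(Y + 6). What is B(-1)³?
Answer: 5*√5 ≈ 11.180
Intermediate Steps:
B(Y) = √(6 + Y)
B(-1)³ = (√(6 - 1))³ = (√5)³ = 5*√5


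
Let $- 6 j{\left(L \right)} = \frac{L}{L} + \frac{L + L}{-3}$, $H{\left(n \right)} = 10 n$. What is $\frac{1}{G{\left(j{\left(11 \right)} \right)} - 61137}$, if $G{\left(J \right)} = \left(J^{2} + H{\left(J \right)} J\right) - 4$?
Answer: $- \frac{324}{19805713} \approx -1.6359 \cdot 10^{-5}$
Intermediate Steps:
$j{\left(L \right)} = - \frac{1}{6} + \frac{L}{9}$ ($j{\left(L \right)} = - \frac{\frac{L}{L} + \frac{L + L}{-3}}{6} = - \frac{1 + 2 L \left(- \frac{1}{3}\right)}{6} = - \frac{1 - \frac{2 L}{3}}{6} = - \frac{1}{6} + \frac{L}{9}$)
$G{\left(J \right)} = -4 + 11 J^{2}$ ($G{\left(J \right)} = \left(J^{2} + 10 J J\right) - 4 = \left(J^{2} + 10 J^{2}\right) - 4 = 11 J^{2} - 4 = -4 + 11 J^{2}$)
$\frac{1}{G{\left(j{\left(11 \right)} \right)} - 61137} = \frac{1}{\left(-4 + 11 \left(- \frac{1}{6} + \frac{1}{9} \cdot 11\right)^{2}\right) - 61137} = \frac{1}{\left(-4 + 11 \left(- \frac{1}{6} + \frac{11}{9}\right)^{2}\right) - 61137} = \frac{1}{\left(-4 + 11 \left(\frac{19}{18}\right)^{2}\right) - 61137} = \frac{1}{\left(-4 + 11 \cdot \frac{361}{324}\right) - 61137} = \frac{1}{\left(-4 + \frac{3971}{324}\right) - 61137} = \frac{1}{\frac{2675}{324} - 61137} = \frac{1}{- \frac{19805713}{324}} = - \frac{324}{19805713}$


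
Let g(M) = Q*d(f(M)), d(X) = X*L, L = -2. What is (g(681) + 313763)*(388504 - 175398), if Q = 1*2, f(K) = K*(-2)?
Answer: 68025779366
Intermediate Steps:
f(K) = -2*K
Q = 2
d(X) = -2*X (d(X) = X*(-2) = -2*X)
g(M) = 8*M (g(M) = 2*(-(-4)*M) = 2*(4*M) = 8*M)
(g(681) + 313763)*(388504 - 175398) = (8*681 + 313763)*(388504 - 175398) = (5448 + 313763)*213106 = 319211*213106 = 68025779366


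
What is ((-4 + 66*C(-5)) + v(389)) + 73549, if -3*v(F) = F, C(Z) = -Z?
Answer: 221236/3 ≈ 73745.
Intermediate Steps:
v(F) = -F/3
((-4 + 66*C(-5)) + v(389)) + 73549 = ((-4 + 66*(-1*(-5))) - 1/3*389) + 73549 = ((-4 + 66*5) - 389/3) + 73549 = ((-4 + 330) - 389/3) + 73549 = (326 - 389/3) + 73549 = 589/3 + 73549 = 221236/3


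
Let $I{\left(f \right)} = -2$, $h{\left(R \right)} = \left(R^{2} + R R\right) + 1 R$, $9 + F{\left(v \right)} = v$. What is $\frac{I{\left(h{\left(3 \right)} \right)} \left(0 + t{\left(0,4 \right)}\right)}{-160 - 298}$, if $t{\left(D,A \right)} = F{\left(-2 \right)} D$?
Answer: $0$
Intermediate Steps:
$F{\left(v \right)} = -9 + v$
$h{\left(R \right)} = R + 2 R^{2}$ ($h{\left(R \right)} = \left(R^{2} + R^{2}\right) + R = 2 R^{2} + R = R + 2 R^{2}$)
$t{\left(D,A \right)} = - 11 D$ ($t{\left(D,A \right)} = \left(-9 - 2\right) D = - 11 D$)
$\frac{I{\left(h{\left(3 \right)} \right)} \left(0 + t{\left(0,4 \right)}\right)}{-160 - 298} = \frac{\left(-2\right) \left(0 - 0\right)}{-160 - 298} = \frac{\left(-2\right) \left(0 + 0\right)}{-458} = - \frac{\left(-2\right) 0}{458} = \left(- \frac{1}{458}\right) 0 = 0$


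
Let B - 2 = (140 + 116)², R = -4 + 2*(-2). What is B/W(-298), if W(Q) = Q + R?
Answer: -3641/17 ≈ -214.18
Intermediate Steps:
R = -8 (R = -4 - 4 = -8)
B = 65538 (B = 2 + (140 + 116)² = 2 + 256² = 2 + 65536 = 65538)
W(Q) = -8 + Q (W(Q) = Q - 8 = -8 + Q)
B/W(-298) = 65538/(-8 - 298) = 65538/(-306) = 65538*(-1/306) = -3641/17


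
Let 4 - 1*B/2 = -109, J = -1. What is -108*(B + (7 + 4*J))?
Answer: -24732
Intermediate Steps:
B = 226 (B = 8 - 2*(-109) = 8 + 218 = 226)
-108*(B + (7 + 4*J)) = -108*(226 + (7 + 4*(-1))) = -108*(226 + (7 - 4)) = -108*(226 + 3) = -108*229 = -24732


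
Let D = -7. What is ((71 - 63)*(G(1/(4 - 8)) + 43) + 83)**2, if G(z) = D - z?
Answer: 139129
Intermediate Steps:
G(z) = -7 - z
((71 - 63)*(G(1/(4 - 8)) + 43) + 83)**2 = ((71 - 63)*((-7 - 1/(4 - 8)) + 43) + 83)**2 = (8*((-7 - 1/(-4)) + 43) + 83)**2 = (8*((-7 - 1*(-1/4)) + 43) + 83)**2 = (8*((-7 + 1/4) + 43) + 83)**2 = (8*(-27/4 + 43) + 83)**2 = (8*(145/4) + 83)**2 = (290 + 83)**2 = 373**2 = 139129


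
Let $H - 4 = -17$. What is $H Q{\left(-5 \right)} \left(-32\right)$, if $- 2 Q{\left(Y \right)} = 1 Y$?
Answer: $1040$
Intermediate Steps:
$H = -13$ ($H = 4 - 17 = -13$)
$Q{\left(Y \right)} = - \frac{Y}{2}$ ($Q{\left(Y \right)} = - \frac{1 Y}{2} = - \frac{Y}{2}$)
$H Q{\left(-5 \right)} \left(-32\right) = - 13 \left(\left(- \frac{1}{2}\right) \left(-5\right)\right) \left(-32\right) = \left(-13\right) \frac{5}{2} \left(-32\right) = \left(- \frac{65}{2}\right) \left(-32\right) = 1040$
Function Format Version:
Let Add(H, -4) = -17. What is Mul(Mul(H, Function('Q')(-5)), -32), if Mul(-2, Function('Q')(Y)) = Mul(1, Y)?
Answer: 1040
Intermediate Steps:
H = -13 (H = Add(4, -17) = -13)
Function('Q')(Y) = Mul(Rational(-1, 2), Y) (Function('Q')(Y) = Mul(Rational(-1, 2), Mul(1, Y)) = Mul(Rational(-1, 2), Y))
Mul(Mul(H, Function('Q')(-5)), -32) = Mul(Mul(-13, Mul(Rational(-1, 2), -5)), -32) = Mul(Mul(-13, Rational(5, 2)), -32) = Mul(Rational(-65, 2), -32) = 1040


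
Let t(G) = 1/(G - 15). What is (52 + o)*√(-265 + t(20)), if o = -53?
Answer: -2*I*√1655/5 ≈ -16.273*I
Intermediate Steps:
t(G) = 1/(-15 + G)
(52 + o)*√(-265 + t(20)) = (52 - 53)*√(-265 + 1/(-15 + 20)) = -√(-265 + 1/5) = -√(-265 + ⅕) = -√(-1324/5) = -2*I*√1655/5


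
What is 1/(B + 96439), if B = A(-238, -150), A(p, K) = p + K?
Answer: 1/96051 ≈ 1.0411e-5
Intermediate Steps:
A(p, K) = K + p
B = -388 (B = -150 - 238 = -388)
1/(B + 96439) = 1/(-388 + 96439) = 1/96051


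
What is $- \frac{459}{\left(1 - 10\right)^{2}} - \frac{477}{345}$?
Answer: $- \frac{2432}{345} \approx -7.0493$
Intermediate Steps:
$- \frac{459}{\left(1 - 10\right)^{2}} - \frac{477}{345} = - \frac{459}{\left(-9\right)^{2}} - \frac{159}{115} = - \frac{459}{81} - \frac{159}{115} = \left(-459\right) \frac{1}{81} - \frac{159}{115} = - \frac{17}{3} - \frac{159}{115} = - \frac{2432}{345}$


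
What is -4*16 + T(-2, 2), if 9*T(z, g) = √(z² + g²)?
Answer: -64 + 2*√2/9 ≈ -63.686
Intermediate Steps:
T(z, g) = √(g² + z²)/9 (T(z, g) = √(z² + g²)/9 = √(g² + z²)/9)
-4*16 + T(-2, 2) = -4*16 + √(2² + (-2)²)/9 = -64 + √(4 + 4)/9 = -64 + √8/9 = -64 + (2*√2)/9 = -64 + 2*√2/9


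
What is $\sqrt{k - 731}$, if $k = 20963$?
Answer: $6 \sqrt{562} \approx 142.24$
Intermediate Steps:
$\sqrt{k - 731} = \sqrt{20963 - 731} = \sqrt{20232} = 6 \sqrt{562}$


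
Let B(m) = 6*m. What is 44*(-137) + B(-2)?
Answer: -6040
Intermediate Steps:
44*(-137) + B(-2) = 44*(-137) + 6*(-2) = -6028 - 12 = -6040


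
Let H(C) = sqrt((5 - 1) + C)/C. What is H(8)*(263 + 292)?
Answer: 555*sqrt(3)/4 ≈ 240.32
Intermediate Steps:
H(C) = sqrt(4 + C)/C
H(8)*(263 + 292) = (sqrt(4 + 8)/8)*(263 + 292) = (sqrt(12)/8)*555 = ((2*sqrt(3))/8)*555 = (sqrt(3)/4)*555 = 555*sqrt(3)/4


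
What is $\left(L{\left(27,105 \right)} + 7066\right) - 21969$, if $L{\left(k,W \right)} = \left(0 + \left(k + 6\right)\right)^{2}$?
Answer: $-13814$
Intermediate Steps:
$L{\left(k,W \right)} = \left(6 + k\right)^{2}$ ($L{\left(k,W \right)} = \left(0 + \left(6 + k\right)\right)^{2} = \left(6 + k\right)^{2}$)
$\left(L{\left(27,105 \right)} + 7066\right) - 21969 = \left(\left(6 + 27\right)^{2} + 7066\right) - 21969 = \left(33^{2} + 7066\right) - 21969 = \left(1089 + 7066\right) - 21969 = 8155 - 21969 = -13814$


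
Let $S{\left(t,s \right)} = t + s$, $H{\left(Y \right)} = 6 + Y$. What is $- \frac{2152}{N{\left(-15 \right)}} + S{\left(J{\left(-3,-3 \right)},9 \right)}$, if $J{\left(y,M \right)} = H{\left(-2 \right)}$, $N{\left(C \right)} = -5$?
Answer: $\frac{2217}{5} \approx 443.4$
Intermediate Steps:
$J{\left(y,M \right)} = 4$ ($J{\left(y,M \right)} = 6 - 2 = 4$)
$S{\left(t,s \right)} = s + t$
$- \frac{2152}{N{\left(-15 \right)}} + S{\left(J{\left(-3,-3 \right)},9 \right)} = - \frac{2152}{-5} + \left(9 + 4\right) = \left(-2152\right) \left(- \frac{1}{5}\right) + 13 = \frac{2152}{5} + 13 = \frac{2217}{5}$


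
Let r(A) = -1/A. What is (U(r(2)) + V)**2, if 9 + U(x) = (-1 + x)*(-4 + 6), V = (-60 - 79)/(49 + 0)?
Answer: 528529/2401 ≈ 220.13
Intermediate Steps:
V = -139/49 ≈ -2.8367
U(x) = -11 + 2*x (U(x) = -9 + (-1 + x)*(-4 + 6) = -9 + (-1 + x)*2 = -9 + (-2 + 2*x) = -11 + 2*x)
(U(r(2)) + V)**2 = ((-11 + 2*(-1/2)) - 139/49)**2 = ((-11 - 1) - 139/49)**2 = (-12 - 139/49)**2 = (-727/49)**2 = 528529/2401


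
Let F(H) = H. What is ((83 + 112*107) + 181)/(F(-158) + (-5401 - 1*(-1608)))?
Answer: -12248/3951 ≈ -3.1000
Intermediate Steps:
((83 + 112*107) + 181)/(F(-158) + (-5401 - 1*(-1608))) = ((83 + 112*107) + 181)/(-158 + (-5401 - 1*(-1608))) = ((83 + 11984) + 181)/(-158 + (-5401 + 1608)) = (12067 + 181)/(-158 - 3793) = 12248/(-3951) = 12248*(-1/3951) = -12248/3951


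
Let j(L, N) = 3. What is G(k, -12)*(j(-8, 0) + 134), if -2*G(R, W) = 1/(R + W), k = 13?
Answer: -137/2 ≈ -68.500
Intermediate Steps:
G(R, W) = -1/(2*(R + W))
G(k, -12)*(j(-8, 0) + 134) = (-1/(2*13 + 2*(-12)))*(3 + 134) = -1/(26 - 24)*137 = -1/2*137 = -137/2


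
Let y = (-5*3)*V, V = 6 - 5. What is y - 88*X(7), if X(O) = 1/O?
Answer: -193/7 ≈ -27.571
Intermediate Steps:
V = 1
y = -15 (y = -5*3*1 = -15*1 = -15)
y - 88*X(7) = -15 - 88/7 = -193/7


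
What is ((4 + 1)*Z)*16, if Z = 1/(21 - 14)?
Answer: 80/7 ≈ 11.429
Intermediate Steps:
Z = ⅐ (Z = 1/7 = ⅐ ≈ 0.14286)
((4 + 1)*Z)*16 = ((4 + 1)*(⅐))*16 = (5*(⅐))*16 = (5/7)*16 = 80/7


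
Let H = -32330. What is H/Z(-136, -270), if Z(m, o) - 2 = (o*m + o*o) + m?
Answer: -16165/54743 ≈ -0.29529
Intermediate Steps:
Z(m, o) = 2 + m + o**2 + m*o (Z(m, o) = 2 + ((o*m + o*o) + m) = 2 + ((m*o + o**2) + m) = 2 + ((o**2 + m*o) + m) = 2 + (m + o**2 + m*o) = 2 + m + o**2 + m*o)
H/Z(-136, -270) = -32330/(2 - 136 + (-270)**2 - 136*(-270)) = -32330/(2 - 136 + 72900 + 36720) = -32330/109486 = -32330*1/109486 = -16165/54743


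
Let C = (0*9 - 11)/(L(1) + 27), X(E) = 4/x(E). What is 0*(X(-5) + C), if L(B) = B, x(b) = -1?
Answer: 0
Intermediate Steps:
X(E) = -4 (X(E) = 4/(-1) = 4*(-1) = -4)
C = -11/28 (C = (0*9 - 11)/(1 + 27) = (0 - 11)/28 = -11*1/28 = -11/28 ≈ -0.39286)
0*(X(-5) + C) = 0*(-4 - 11/28) = 0*(-123/28) = 0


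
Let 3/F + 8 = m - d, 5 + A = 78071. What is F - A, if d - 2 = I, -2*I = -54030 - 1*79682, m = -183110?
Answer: -19514626419/249976 ≈ -78066.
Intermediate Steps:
I = 66856 (I = -(-54030 - 1*79682)/2 = -(-54030 - 79682)/2 = -½*(-133712) = 66856)
d = 66858 (d = 2 + 66856 = 66858)
A = 78066 (A = -5 + 78071 = 78066)
F = -3/249976 (F = 3/(-8 + (-183110 - 1*66858)) = 3/(-8 + (-183110 - 66858)) = 3/(-8 - 249968) = 3/(-249976) = 3*(-1/249976) = -3/249976 ≈ -1.2001e-5)
F - A = -3/249976 - 1*78066 = -3/249976 - 78066 = -19514626419/249976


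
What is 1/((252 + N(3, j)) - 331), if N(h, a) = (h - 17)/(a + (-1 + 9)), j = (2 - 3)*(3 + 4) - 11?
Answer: -5/388 ≈ -0.012887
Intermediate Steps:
j = -18 (j = -1*7 - 11 = -7 - 11 = -18)
N(h, a) = (-17 + h)/(8 + a) (N(h, a) = (-17 + h)/(a + 8) = (-17 + h)/(8 + a))
1/((252 + N(3, j)) - 331) = 1/((252 + (-17 + 3)/(8 - 18)) - 331) = 1/((252 - 14/(-10)) - 331) = 1/((252 - 1/10*(-14)) - 331) = 1/((252 + 7/5) - 331) = 1/(1267/5 - 331) = 1/(-388/5) = -5/388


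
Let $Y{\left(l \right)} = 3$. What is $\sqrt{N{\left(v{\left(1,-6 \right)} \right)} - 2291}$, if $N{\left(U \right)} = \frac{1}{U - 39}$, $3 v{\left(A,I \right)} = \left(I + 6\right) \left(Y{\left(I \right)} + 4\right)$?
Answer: $\frac{5 i \sqrt{139386}}{39} \approx 47.865 i$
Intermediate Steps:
$v{\left(A,I \right)} = 14 + \frac{7 I}{3}$ ($v{\left(A,I \right)} = \frac{\left(I + 6\right) \left(3 + 4\right)}{3} = \frac{\left(6 + I\right) 7}{3} = \frac{42 + 7 I}{3} = 14 + \frac{7 I}{3}$)
$N{\left(U \right)} = \frac{1}{-39 + U}$
$\sqrt{N{\left(v{\left(1,-6 \right)} \right)} - 2291} = \sqrt{\frac{1}{-39 + \left(14 + \frac{7}{3} \left(-6\right)\right)} - 2291} = \sqrt{\frac{1}{-39 + \left(14 - 14\right)} - 2291} = \sqrt{\frac{1}{-39 + 0} - 2291} = \sqrt{\frac{1}{-39} - 2291} = \sqrt{- \frac{1}{39} - 2291} = \sqrt{- \frac{89350}{39}} = \frac{5 i \sqrt{139386}}{39}$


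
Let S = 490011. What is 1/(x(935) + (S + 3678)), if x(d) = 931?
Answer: 1/494620 ≈ 2.0218e-6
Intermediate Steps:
1/(x(935) + (S + 3678)) = 1/(931 + (490011 + 3678)) = 1/(931 + 493689) = 1/494620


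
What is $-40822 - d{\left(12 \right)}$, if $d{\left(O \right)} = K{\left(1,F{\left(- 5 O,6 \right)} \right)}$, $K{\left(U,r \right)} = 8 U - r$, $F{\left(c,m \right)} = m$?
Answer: $-40824$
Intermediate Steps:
$K{\left(U,r \right)} = - r + 8 U$
$d{\left(O \right)} = 2$ ($d{\left(O \right)} = \left(-1\right) 6 + 8 \cdot 1 = -6 + 8 = 2$)
$-40822 - d{\left(12 \right)} = -40822 - 2 = -40824$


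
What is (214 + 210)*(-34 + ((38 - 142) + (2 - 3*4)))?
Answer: -62752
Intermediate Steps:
(214 + 210)*(-34 + ((38 - 142) + (2 - 3*4))) = 424*(-34 + (-104 + (2 - 12))) = 424*(-34 + (-104 - 10)) = 424*(-34 - 114) = 424*(-148) = -62752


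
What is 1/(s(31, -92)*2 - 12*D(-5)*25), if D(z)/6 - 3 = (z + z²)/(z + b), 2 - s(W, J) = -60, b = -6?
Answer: -11/22036 ≈ -0.00049918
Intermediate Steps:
s(W, J) = 62 (s(W, J) = 2 - 1*(-60) = 2 + 60 = 62)
D(z) = 18 + 6*(z + z²)/(-6 + z) (D(z) = 18 + 6*((z + z²)/(z - 6)) = 18 + 6*((z + z²)/(-6 + z)) = 18 + 6*(z + z²)/(-6 + z))
1/(s(31, -92)*2 - 12*D(-5)*25) = 1/(62*2 - 72*(-18 + (-5)² + 4*(-5))/(-6 - 5)*25) = 1/(124 - 72*(-18 + 25 - 20)/(-11)*25) = 1/(124 - 72*(-1)*(-13)/11*25) = 1/(124 - 12*78/11*25) = 1/(124 - 936/11*25) = 1/(124 - 23400/11) = 1/(-22036/11) = -11/22036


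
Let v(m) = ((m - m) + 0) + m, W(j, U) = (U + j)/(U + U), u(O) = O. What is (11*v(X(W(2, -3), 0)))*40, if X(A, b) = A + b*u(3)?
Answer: 220/3 ≈ 73.333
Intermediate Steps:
W(j, U) = (U + j)/(2*U) (W(j, U) = (U + j)/((2*U)) = (U + j)*(1/(2*U)) = (U + j)/(2*U))
X(A, b) = A + 3*b (X(A, b) = A + b*3 = A + 3*b)
v(m) = m (v(m) = (0 + 0) + m = 0 + m = m)
(11*v(X(W(2, -3), 0)))*40 = (11*((1/2)*(-3 + 2)/(-3) + 3*0))*40 = (11*((1/2)*(-1/3)*(-1) + 0))*40 = (11*(1/6 + 0))*40 = (11*(1/6))*40 = (11/6)*40 = 220/3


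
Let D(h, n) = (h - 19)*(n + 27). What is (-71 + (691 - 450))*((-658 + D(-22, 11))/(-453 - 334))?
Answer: 376720/787 ≈ 478.68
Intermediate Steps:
D(h, n) = (-19 + h)*(27 + n)
(-71 + (691 - 450))*((-658 + D(-22, 11))/(-453 - 334)) = (-71 + (691 - 450))*((-658 + (-513 - 19*11 + 27*(-22) - 22*11))/(-453 - 334)) = (-71 + 241)*((-658 + (-513 - 209 - 594 - 242))/(-787)) = 170*((-658 - 1558)*(-1/787)) = 170*(-2216*(-1/787)) = 170*(2216/787) = 376720/787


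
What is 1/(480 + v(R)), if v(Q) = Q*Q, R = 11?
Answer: 1/601 ≈ 0.0016639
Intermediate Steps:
v(Q) = Q²
1/(480 + v(R)) = 1/(480 + 11²) = 1/(480 + 121) = 1/601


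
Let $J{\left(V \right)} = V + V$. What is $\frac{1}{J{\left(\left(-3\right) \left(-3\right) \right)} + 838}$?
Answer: $\frac{1}{856} \approx 0.0011682$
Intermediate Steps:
$J{\left(V \right)} = 2 V$
$\frac{1}{J{\left(\left(-3\right) \left(-3\right) \right)} + 838} = \frac{1}{2 \left(\left(-3\right) \left(-3\right)\right) + 838} = \frac{1}{2 \cdot 9 + 838} = \frac{1}{18 + 838} = \frac{1}{856}$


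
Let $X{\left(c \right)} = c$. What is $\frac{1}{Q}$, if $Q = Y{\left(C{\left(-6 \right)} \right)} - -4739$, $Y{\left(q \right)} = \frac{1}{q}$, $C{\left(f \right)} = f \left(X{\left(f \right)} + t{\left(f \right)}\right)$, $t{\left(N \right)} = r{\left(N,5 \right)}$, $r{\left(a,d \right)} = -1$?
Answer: $\frac{42}{199039} \approx 0.00021101$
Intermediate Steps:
$t{\left(N \right)} = -1$
$C{\left(f \right)} = f \left(-1 + f\right)$ ($C{\left(f \right)} = f \left(f - 1\right) = f \left(-1 + f\right)$)
$Q = \frac{199039}{42}$ ($Q = \frac{1}{\left(-6\right) \left(-1 - 6\right)} - -4739 = \frac{1}{\left(-6\right) \left(-7\right)} + 4739 = \frac{1}{42} + 4739 = \frac{199039}{42} \approx 4739.0$)
$\frac{1}{Q} = \frac{1}{\frac{199039}{42}} = \frac{42}{199039}$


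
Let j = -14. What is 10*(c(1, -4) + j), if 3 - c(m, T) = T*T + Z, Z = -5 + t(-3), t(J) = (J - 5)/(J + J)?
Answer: -700/3 ≈ -233.33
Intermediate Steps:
t(J) = (-5 + J)/(2*J) (t(J) = (-5 + J)/((2*J)) = (-5 + J)*(1/(2*J)) = (-5 + J)/(2*J))
Z = -11/3 (Z = -5 + (1/2)*(-5 - 3)/(-3) = -5 + (1/2)*(-1/3)*(-8) = -5 + 4/3 = -11/3 ≈ -3.6667)
c(m, T) = 20/3 - T**2 (c(m, T) = 3 - (T*T - 11/3) = 3 - (T**2 - 11/3) = 3 - (-11/3 + T**2) = 3 + (11/3 - T**2) = 20/3 - T**2)
10*(c(1, -4) + j) = 10*((20/3 - 1*(-4)**2) - 14) = 10*((20/3 - 1*16) - 14) = 10*((20/3 - 16) - 14) = 10*(-28/3 - 14) = 10*(-70/3) = -700/3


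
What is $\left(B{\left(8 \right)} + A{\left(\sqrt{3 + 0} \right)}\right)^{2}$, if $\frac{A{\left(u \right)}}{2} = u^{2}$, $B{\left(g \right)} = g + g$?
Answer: $484$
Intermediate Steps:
$B{\left(g \right)} = 2 g$
$A{\left(u \right)} = 2 u^{2}$
$\left(B{\left(8 \right)} + A{\left(\sqrt{3 + 0} \right)}\right)^{2} = \left(2 \cdot 8 + 2 \left(\sqrt{3 + 0}\right)^{2}\right)^{2} = \left(16 + 2 \left(\sqrt{3}\right)^{2}\right)^{2} = \left(16 + 2 \cdot 3\right)^{2} = \left(16 + 6\right)^{2} = 22^{2} = 484$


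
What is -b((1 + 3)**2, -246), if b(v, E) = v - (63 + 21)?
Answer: 68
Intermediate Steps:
b(v, E) = -84 + v (b(v, E) = v - 1*84 = v - 84 = -84 + v)
-b((1 + 3)**2, -246) = -(-84 + (1 + 3)**2) = -(-84 + 4**2) = -(-84 + 16) = -1*(-68) = 68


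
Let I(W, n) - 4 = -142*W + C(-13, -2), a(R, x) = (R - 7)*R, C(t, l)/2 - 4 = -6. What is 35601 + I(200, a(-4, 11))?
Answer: 7201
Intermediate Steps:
C(t, l) = -4 (C(t, l) = 8 + 2*(-6) = 8 - 12 = -4)
a(R, x) = R*(-7 + R) (a(R, x) = (-7 + R)*R = R*(-7 + R))
I(W, n) = -142*W (I(W, n) = 4 + (-142*W - 4) = 4 + (-4 - 142*W) = -142*W)
35601 + I(200, a(-4, 11)) = 35601 - 142*200 = 35601 - 28400 = 7201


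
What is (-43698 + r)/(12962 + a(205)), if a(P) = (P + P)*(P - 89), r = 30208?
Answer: -6745/30261 ≈ -0.22289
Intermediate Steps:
a(P) = 2*P*(-89 + P) (a(P) = (2*P)*(-89 + P) = 2*P*(-89 + P))
(-43698 + r)/(12962 + a(205)) = (-43698 + 30208)/(12962 + 2*205*(-89 + 205)) = -13490/(12962 + 2*205*116) = -13490/(12962 + 47560) = -13490/60522 = -13490*1/60522 = -6745/30261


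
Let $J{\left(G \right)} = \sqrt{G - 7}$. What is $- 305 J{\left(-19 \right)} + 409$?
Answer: $409 - 305 i \sqrt{26} \approx 409.0 - 1555.2 i$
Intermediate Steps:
$J{\left(G \right)} = \sqrt{-7 + G}$
$- 305 J{\left(-19 \right)} + 409 = - 305 \sqrt{-7 - 19} + 409 = - 305 \sqrt{-26} + 409 = - 305 i \sqrt{26} + 409 = 409 - 305 i \sqrt{26}$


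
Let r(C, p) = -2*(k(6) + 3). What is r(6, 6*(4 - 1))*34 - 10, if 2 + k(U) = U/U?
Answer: -146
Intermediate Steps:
k(U) = -1 (k(U) = -2 + U/U = -2 + 1 = -1)
r(C, p) = -4 (r(C, p) = -2*(-1 + 3) = -2*2 = -4)
r(6, 6*(4 - 1))*34 - 10 = -4*34 - 10 = -136 - 10 = -146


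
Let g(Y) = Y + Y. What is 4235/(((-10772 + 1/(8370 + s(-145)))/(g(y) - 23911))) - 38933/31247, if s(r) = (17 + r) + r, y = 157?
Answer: 25280423300162066/2725390931101 ≈ 9275.9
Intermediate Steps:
s(r) = 17 + 2*r
g(Y) = 2*Y
4235/(((-10772 + 1/(8370 + s(-145)))/(g(y) - 23911))) - 38933/31247 = 4235/(((-10772 + 1/(8370 + (17 + 2*(-145))))/(2*157 - 23911))) - 38933/31247 = 4235/(((-10772 + 1/(8370 + (17 - 290)))/(314 - 23911))) - 38933*1/31247 = 4235/(((-10772 + 1/(8370 - 273))/(-23597))) - 38933/31247 = 4235/(((-10772 + 1/8097)*(-1/23597))) - 38933/31247 = 4235/((-87220883/8097*(-1/23597))) - 38933/31247 = 4235/(87220883/191064909) - 38933/31247 = 4235*(191064909/87220883) - 38933/31247 = 809159889615/87220883 - 38933/31247 = 25280423300162066/2725390931101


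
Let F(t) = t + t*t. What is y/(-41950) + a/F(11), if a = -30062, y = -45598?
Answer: -313770491/1384350 ≈ -226.66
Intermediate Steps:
F(t) = t + t²
y/(-41950) + a/F(11) = -45598/(-41950) - 30062*1/(11*(1 + 11)) = -45598*(-1/41950) - 30062/(11*12) = 22799/20975 - 30062/132 = 22799/20975 - 30062*1/132 = 22799/20975 - 15031/66 = -313770491/1384350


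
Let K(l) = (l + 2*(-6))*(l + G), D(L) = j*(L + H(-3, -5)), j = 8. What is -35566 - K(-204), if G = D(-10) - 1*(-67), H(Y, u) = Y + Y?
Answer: -92806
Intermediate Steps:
H(Y, u) = 2*Y
D(L) = -48 + 8*L (D(L) = 8*(L + 2*(-3)) = 8*(L - 6) = 8*(-6 + L) = -48 + 8*L)
G = -61 (G = (-48 + 8*(-10)) - 1*(-67) = (-48 - 80) + 67 = -128 + 67 = -61)
K(l) = (-61 + l)*(-12 + l) (K(l) = (l + 2*(-6))*(l - 61) = (l - 12)*(-61 + l) = (-12 + l)*(-61 + l) = (-61 + l)*(-12 + l))
-35566 - K(-204) = -35566 - (732 + (-204)**2 - 73*(-204)) = -35566 - (732 + 41616 + 14892) = -35566 - 1*57240 = -35566 - 57240 = -92806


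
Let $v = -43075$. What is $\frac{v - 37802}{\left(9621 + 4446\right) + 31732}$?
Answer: $- \frac{80877}{45799} \approx -1.7659$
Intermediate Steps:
$\frac{v - 37802}{\left(9621 + 4446\right) + 31732} = \frac{-43075 - 37802}{\left(9621 + 4446\right) + 31732} = - \frac{80877}{14067 + 31732} = - \frac{80877}{45799}$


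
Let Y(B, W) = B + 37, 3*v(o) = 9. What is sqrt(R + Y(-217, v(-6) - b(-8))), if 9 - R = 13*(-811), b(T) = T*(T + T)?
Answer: 2*sqrt(2593) ≈ 101.84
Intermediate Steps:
b(T) = 2*T**2 (b(T) = T*(2*T) = 2*T**2)
v(o) = 3 (v(o) = (1/3)*9 = 3)
R = 10552 (R = 9 - 13*(-811) = 9 - 1*(-10543) = 9 + 10543 = 10552)
Y(B, W) = 37 + B
sqrt(R + Y(-217, v(-6) - b(-8))) = sqrt(10552 + (37 - 217)) = sqrt(10552 - 180) = sqrt(10372) = 2*sqrt(2593)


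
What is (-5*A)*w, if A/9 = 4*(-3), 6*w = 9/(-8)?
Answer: -405/4 ≈ -101.25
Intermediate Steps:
w = -3/16 (w = (9/(-8))/6 = (9*(-1/8))/6 = (1/6)*(-9/8) = -3/16 ≈ -0.18750)
A = -108 (A = 9*(4*(-3)) = 9*(-12) = -108)
(-5*A)*w = -5*(-108)*(-3/16) = 540*(-3/16) = -405/4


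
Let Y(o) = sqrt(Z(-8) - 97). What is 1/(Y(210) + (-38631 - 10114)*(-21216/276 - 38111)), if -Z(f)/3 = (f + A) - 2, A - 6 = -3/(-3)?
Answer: 984716414335/1833017800871038597577 - 1058*I*sqrt(22)/1833017800871038597577 ≈ 5.3721e-10 - 2.7073e-18*I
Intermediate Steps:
A = 7 (A = 6 - 3/(-3) = 6 - 3*(-1/3) = 6 + 1 = 7)
Z(f) = -15 - 3*f (Z(f) = -3*((f + 7) - 2) = -3*((7 + f) - 2) = -3*(5 + f) = -15 - 3*f)
Y(o) = 2*I*sqrt(22) (Y(o) = sqrt((-15 - 3*(-8)) - 97) = sqrt((-15 + 24) - 97) = sqrt(9 - 97) = sqrt(-88) = 2*I*sqrt(22))
1/(Y(210) + (-38631 - 10114)*(-21216/276 - 38111)) = 1/(2*I*sqrt(22) + (-38631 - 10114)*(-21216/276 - 38111)) = 1/(2*I*sqrt(22) - 48745*(-21216*1/276 - 38111)) = 1/(2*I*sqrt(22) - 48745*(-1768/23 - 38111)) = 1/(2*I*sqrt(22) - 48745*(-878321/23)) = 1/(2*I*sqrt(22) + 42813757145/23) = 1/(42813757145/23 + 2*I*sqrt(22))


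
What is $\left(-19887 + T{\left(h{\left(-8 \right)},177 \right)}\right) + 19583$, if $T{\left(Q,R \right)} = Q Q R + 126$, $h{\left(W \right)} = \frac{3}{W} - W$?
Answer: $\frac{647225}{64} \approx 10113.0$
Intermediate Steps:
$h{\left(W \right)} = - W + \frac{3}{W}$
$T{\left(Q,R \right)} = 126 + R Q^{2}$ ($T{\left(Q,R \right)} = Q^{2} R + 126 = R Q^{2} + 126 = 126 + R Q^{2}$)
$\left(-19887 + T{\left(h{\left(-8 \right)},177 \right)}\right) + 19583 = \left(-19887 + \left(126 + 177 \left(\left(-1\right) \left(-8\right) + \frac{3}{-8}\right)^{2}\right)\right) + 19583 = \left(-19887 + \left(126 + 177 \left(8 + 3 \left(- \frac{1}{8}\right)\right)^{2}\right)\right) + 19583 = \left(-19887 + \left(126 + 177 \left(8 - \frac{3}{8}\right)^{2}\right)\right) + 19583 = \left(-19887 + \left(126 + 177 \left(\frac{61}{8}\right)^{2}\right)\right) + 19583 = \left(-19887 + \left(126 + 177 \cdot \frac{3721}{64}\right)\right) + 19583 = \left(-19887 + \left(126 + \frac{658617}{64}\right)\right) + 19583 = \left(-19887 + \frac{666681}{64}\right) + 19583 = - \frac{606087}{64} + 19583 = \frac{647225}{64}$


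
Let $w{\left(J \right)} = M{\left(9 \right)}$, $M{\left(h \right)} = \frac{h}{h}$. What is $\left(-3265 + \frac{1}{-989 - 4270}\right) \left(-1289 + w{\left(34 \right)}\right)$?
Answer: $\frac{22115779168}{5259} \approx 4.2053 \cdot 10^{6}$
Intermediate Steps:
$M{\left(h \right)} = 1$
$w{\left(J \right)} = 1$
$\left(-3265 + \frac{1}{-989 - 4270}\right) \left(-1289 + w{\left(34 \right)}\right) = \left(-3265 + \frac{1}{-989 - 4270}\right) \left(-1289 + 1\right) = \left(-3265 + \frac{1}{-5259}\right) \left(-1288\right) = \left(-3265 - \frac{1}{5259}\right) \left(-1288\right) = \left(- \frac{17170636}{5259}\right) \left(-1288\right) = \frac{22115779168}{5259}$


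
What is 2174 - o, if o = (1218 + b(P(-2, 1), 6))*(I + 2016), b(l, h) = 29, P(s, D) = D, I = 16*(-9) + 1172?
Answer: -3793694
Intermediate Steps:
I = 1028 (I = -144 + 1172 = 1028)
o = 3795868 (o = (1218 + 29)*(1028 + 2016) = 1247*3044 = 3795868)
2174 - o = 2174 - 1*3795868 = 2174 - 3795868 = -3793694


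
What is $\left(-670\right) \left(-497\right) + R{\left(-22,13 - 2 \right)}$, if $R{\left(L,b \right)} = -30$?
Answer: $332960$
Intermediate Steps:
$\left(-670\right) \left(-497\right) + R{\left(-22,13 - 2 \right)} = \left(-670\right) \left(-497\right) - 30 = 332990 - 30 = 332960$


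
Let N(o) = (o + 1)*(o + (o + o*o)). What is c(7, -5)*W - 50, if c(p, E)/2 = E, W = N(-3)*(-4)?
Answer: -290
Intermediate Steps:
N(o) = (1 + o)*(o² + 2*o) (N(o) = (1 + o)*(o + (o + o²)) = (1 + o)*(o² + 2*o))
W = 24 (W = -3*(2 + (-3)² + 3*(-3))*(-4) = -3*(2 + 9 - 9)*(-4) = -3*2*(-4) = -6*(-4) = 24)
c(p, E) = 2*E
c(7, -5)*W - 50 = (2*(-5))*24 - 50 = -10*24 - 50 = -240 - 50 = -290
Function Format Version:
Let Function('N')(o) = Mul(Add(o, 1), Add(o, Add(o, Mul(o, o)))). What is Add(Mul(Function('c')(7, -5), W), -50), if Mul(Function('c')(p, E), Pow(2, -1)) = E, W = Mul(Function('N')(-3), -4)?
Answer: -290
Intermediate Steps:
Function('N')(o) = Mul(Add(1, o), Add(Pow(o, 2), Mul(2, o))) (Function('N')(o) = Mul(Add(1, o), Add(o, Add(o, Pow(o, 2)))) = Mul(Add(1, o), Add(Pow(o, 2), Mul(2, o))))
W = 24 (W = Mul(Mul(-3, Add(2, Pow(-3, 2), Mul(3, -3))), -4) = Mul(Mul(-3, Add(2, 9, -9)), -4) = Mul(Mul(-3, 2), -4) = Mul(-6, -4) = 24)
Function('c')(p, E) = Mul(2, E)
Add(Mul(Function('c')(7, -5), W), -50) = Add(Mul(Mul(2, -5), 24), -50) = Add(Mul(-10, 24), -50) = Add(-240, -50) = -290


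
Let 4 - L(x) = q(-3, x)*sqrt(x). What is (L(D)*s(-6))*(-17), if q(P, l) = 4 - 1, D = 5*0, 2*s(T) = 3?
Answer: -102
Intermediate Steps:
s(T) = 3/2 (s(T) = (1/2)*3 = 3/2)
D = 0
q(P, l) = 3
L(x) = 4 - 3*sqrt(x)
(L(D)*s(-6))*(-17) = ((4 - 3*sqrt(0))*(3/2))*(-17) = ((4 - 3*0)*(3/2))*(-17) = ((4 + 0)*(3/2))*(-17) = (4*(3/2))*(-17) = 6*(-17) = -102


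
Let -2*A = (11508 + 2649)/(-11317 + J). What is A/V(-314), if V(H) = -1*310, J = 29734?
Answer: 4719/3806180 ≈ 0.0012398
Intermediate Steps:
A = -4719/12278 (A = -(11508 + 2649)/(2*(-11317 + 29734)) = -14157/(2*18417) = -½*4719/6139 = -4719/12278 ≈ -0.38435)
V(H) = -310
A/V(-314) = -4719/12278/(-310) = -4719/12278*(-1/310) = 4719/3806180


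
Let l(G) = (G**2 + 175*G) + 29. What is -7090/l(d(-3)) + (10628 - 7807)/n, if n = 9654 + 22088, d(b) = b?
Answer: 226424607/15458354 ≈ 14.647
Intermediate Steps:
l(G) = 29 + G**2 + 175*G
n = 31742
-7090/l(d(-3)) + (10628 - 7807)/n = -7090/(29 + (-3)**2 + 175*(-3)) + (10628 - 7807)/31742 = -7090/(29 + 9 - 525) + 2821*(1/31742) = -7090/(-487) + 2821/31742 = -7090*(-1/487) + 2821/31742 = 7090/487 + 2821/31742 = 226424607/15458354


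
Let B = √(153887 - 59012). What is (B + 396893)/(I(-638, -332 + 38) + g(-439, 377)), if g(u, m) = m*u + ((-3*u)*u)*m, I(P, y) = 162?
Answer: -396893/218132792 - 5*√3795/218132792 ≈ -0.0018209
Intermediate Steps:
B = 5*√3795 (B = √94875 = 5*√3795 ≈ 308.02)
g(u, m) = m*u - 3*m*u² (g(u, m) = m*u + (-3*u²)*m = m*u - 3*m*u²)
(B + 396893)/(I(-638, -332 + 38) + g(-439, 377)) = (5*√3795 + 396893)/(162 + 377*(-439)*(1 - 3*(-439))) = (396893 + 5*√3795)/(162 + 377*(-439)*(1 + 1317)) = (396893 + 5*√3795)/(162 + 377*(-439)*1318) = (396893 + 5*√3795)/(162 - 218132954) = (396893 + 5*√3795)/(-218132792) = (396893 + 5*√3795)*(-1/218132792) = -396893/218132792 - 5*√3795/218132792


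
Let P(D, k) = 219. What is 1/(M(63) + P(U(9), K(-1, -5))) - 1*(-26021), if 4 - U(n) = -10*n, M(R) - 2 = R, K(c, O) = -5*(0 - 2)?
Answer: 7389965/284 ≈ 26021.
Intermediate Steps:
K(c, O) = 10 (K(c, O) = -5*(-2) = 10)
M(R) = 2 + R
U(n) = 4 + 10*n (U(n) = 4 - (-10)*n = 4 + 10*n)
1/(M(63) + P(U(9), K(-1, -5))) - 1*(-26021) = 1/((2 + 63) + 219) - 1*(-26021) = 1/(65 + 219) + 26021 = 1/284 + 26021 = 7389965/284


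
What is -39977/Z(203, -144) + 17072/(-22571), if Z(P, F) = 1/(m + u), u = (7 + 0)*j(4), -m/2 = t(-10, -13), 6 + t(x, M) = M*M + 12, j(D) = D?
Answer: 290547302102/22571 ≈ 1.2873e+7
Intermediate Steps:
t(x, M) = 6 + M² (t(x, M) = -6 + (M*M + 12) = -6 + (M² + 12) = -6 + (12 + M²) = 6 + M²)
m = -350 (m = -2*(6 + (-13)²) = -2*(6 + 169) = -2*175 = -350)
u = 28 (u = (7 + 0)*4 = 7*4 = 28)
Z(P, F) = -1/322 (Z(P, F) = 1/(-350 + 28) = 1/(-322) = -1/322)
-39977/Z(203, -144) + 17072/(-22571) = -39977/(-1/322) + 17072/(-22571) = -39977*(-322) + 17072*(-1/22571) = 12872594 - 17072/22571 = 290547302102/22571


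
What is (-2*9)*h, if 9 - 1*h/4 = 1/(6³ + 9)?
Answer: -16192/25 ≈ -647.68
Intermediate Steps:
h = 8096/225 (h = 36 - 4/(6³ + 9) = 36 - 4/(216 + 9) = 36 - 4/225 = 8096/225 ≈ 35.982)
(-2*9)*h = -2*9*(8096/225) = -18*8096/225 = -16192/25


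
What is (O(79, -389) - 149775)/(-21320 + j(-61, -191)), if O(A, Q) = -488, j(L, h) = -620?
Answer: 150263/21940 ≈ 6.8488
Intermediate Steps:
(O(79, -389) - 149775)/(-21320 + j(-61, -191)) = (-488 - 149775)/(-21320 - 620) = -150263/(-21940) = -150263*(-1/21940) = 150263/21940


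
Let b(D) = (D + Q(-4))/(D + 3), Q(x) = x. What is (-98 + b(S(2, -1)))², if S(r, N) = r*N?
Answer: 10816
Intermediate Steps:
S(r, N) = N*r
b(D) = (-4 + D)/(3 + D) (b(D) = (D - 4)/(D + 3) = (-4 + D)/(3 + D))
(-98 + b(S(2, -1)))² = (-98 + (-4 - 1*2)/(3 - 1*2))² = (-98 + (-4 - 2)/(3 - 2))² = (-98 - 6/1)² = (-98 + 1*(-6))² = (-98 - 6)² = (-104)² = 10816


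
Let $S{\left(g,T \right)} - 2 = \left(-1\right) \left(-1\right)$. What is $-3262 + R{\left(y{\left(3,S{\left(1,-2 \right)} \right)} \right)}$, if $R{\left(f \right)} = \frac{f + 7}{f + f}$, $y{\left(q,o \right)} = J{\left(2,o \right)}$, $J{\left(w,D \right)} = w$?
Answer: $- \frac{13039}{4} \approx -3259.8$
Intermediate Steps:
$S{\left(g,T \right)} = 3$ ($S{\left(g,T \right)} = 2 - -1 = 2 + 1 = 3$)
$y{\left(q,o \right)} = 2$
$R{\left(f \right)} = \frac{7 + f}{2 f}$
$-3262 + R{\left(y{\left(3,S{\left(1,-2 \right)} \right)} \right)} = -3262 + \frac{7 + 2}{2 \cdot 2} = -3262 + \frac{1}{2} \cdot \frac{1}{2} \cdot 9 = -3262 + \frac{9}{4} = - \frac{13039}{4}$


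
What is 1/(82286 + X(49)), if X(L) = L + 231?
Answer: 1/82566 ≈ 1.2112e-5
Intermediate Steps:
X(L) = 231 + L
1/(82286 + X(49)) = 1/(82286 + (231 + 49)) = 1/(82286 + 280) = 1/82566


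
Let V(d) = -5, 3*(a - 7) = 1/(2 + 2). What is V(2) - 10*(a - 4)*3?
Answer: -195/2 ≈ -97.500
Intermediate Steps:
a = 85/12 (a = 7 + 1/(3*(2 + 2)) = 7 + (⅓)/4 = 7 + (⅓)*(¼) = 7 + 1/12 = 85/12 ≈ 7.0833)
V(2) - 10*(a - 4)*3 = -5 - 10*(85/12 - 4)*3 = -5 - 185*3/6 = -5 - 10*37/4 = -5 - 185/2 = -195/2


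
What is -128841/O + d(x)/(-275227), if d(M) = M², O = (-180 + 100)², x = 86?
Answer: -35507856307/1761452800 ≈ -20.158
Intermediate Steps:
O = 6400 (O = (-80)² = 6400)
-128841/O + d(x)/(-275227) = -128841/6400 + 86²/(-275227) = -128841*1/6400 + 7396*(-1/275227) = -128841/6400 - 7396/275227 = -35507856307/1761452800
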